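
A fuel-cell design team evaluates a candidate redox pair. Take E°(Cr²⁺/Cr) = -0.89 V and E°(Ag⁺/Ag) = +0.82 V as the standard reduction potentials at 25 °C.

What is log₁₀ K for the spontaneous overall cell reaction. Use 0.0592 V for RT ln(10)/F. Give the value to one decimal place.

Cathode: Ag⁺/Ag; anode: Cr²⁺/Cr. E°cell = +1.71 V, n = 2.
log K = nE°cell / 0.0592 = (2)(+1.71) / 0.0592 = 57.8.

57.8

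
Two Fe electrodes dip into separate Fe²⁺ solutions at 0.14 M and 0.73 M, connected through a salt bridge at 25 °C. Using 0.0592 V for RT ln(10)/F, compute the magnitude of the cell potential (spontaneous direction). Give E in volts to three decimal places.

+0.021 V

For a concentration cell E°cell = 0. The 0.73 M side is the cathode (reduction is favoured where [Fe²⁺] is higher).
With n = 2, E = −(0.0592/2) log([Fe²⁺]ₐₙ/[Fe²⁺]꜀ₐₜ) = −(0.0592/2) log(0.14/0.73) = −(0.0592/2)(-0.717) = +0.021 V.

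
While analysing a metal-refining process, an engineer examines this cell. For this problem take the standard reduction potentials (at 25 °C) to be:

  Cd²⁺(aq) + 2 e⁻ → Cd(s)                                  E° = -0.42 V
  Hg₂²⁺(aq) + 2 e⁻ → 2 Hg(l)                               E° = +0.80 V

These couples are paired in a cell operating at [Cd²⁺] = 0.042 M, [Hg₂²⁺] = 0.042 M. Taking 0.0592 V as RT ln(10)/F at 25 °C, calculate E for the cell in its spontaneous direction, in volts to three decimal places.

Hg₂²⁺/Hg is the cathode (higher E°), Cd²⁺/Cd the anode: E°cell = +0.80 − (-0.42) = +1.22 V, n = 2.
Overall: Hg₂²⁺(aq) + Cd(s) → 2 Hg(l) + Cd²⁺(aq)
Q = [Cd²⁺] / ([Hg₂²⁺]); log Q = 0.000.
E = E° − (0.0592/n) log Q = +1.22 − (0.0592/2)(0.000) = +1.220 V.

+1.220 V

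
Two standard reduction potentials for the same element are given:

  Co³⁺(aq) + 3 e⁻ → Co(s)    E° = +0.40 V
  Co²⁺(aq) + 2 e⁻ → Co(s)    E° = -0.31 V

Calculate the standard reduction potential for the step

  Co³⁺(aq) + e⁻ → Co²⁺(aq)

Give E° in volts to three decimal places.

+1.820 V

Sequential free energies add, so n₃E°₃ = n₁E°₁ + n₂E°₂.
With n₃ = 3, and the known step contributing 2×(-0.31) V, the unknown satisfies 1·E° = 3×(+0.40) − 2×(-0.31) = +1.820.
E° = +1.820 / 1 = +1.820 V.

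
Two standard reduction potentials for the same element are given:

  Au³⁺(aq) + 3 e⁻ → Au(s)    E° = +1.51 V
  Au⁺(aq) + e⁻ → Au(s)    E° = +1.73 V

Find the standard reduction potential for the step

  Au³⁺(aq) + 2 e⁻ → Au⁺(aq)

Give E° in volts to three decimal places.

+1.400 V

Sequential free energies add, so n₃E°₃ = n₁E°₁ + n₂E°₂.
With n₃ = 3, and the known step contributing 1×(+1.73) V, the unknown satisfies 2·E° = 3×(+1.51) − 1×(+1.73) = +2.800.
E° = +2.800 / 2 = +1.400 V.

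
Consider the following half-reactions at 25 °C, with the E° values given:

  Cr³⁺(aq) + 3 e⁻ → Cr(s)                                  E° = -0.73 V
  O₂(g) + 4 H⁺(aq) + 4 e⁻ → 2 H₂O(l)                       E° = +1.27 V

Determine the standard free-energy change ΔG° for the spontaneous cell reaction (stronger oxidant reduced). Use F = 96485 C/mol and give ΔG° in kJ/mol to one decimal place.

O₂/H₂O (E° = +1.27 V) is the cathode; Cr³⁺/Cr (E° = -0.73 V) is the anode, so E°cell = +2.00 V.
Balancing electrons gives n = 12 (lcm of 4 and 3).
ΔG° = −nFE° = −(12)(96485)(+2.00) = -2,315,640 J = -2315.6 kJ/mol.

-2315.6 kJ/mol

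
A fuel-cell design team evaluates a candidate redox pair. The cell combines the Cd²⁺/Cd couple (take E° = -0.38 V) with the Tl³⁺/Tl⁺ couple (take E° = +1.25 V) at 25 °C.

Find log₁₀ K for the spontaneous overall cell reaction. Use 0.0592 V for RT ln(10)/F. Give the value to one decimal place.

55.1

Cathode: Tl³⁺/Tl⁺; anode: Cd²⁺/Cd. E°cell = +1.63 V, n = 2.
log K = nE°cell / 0.0592 = (2)(+1.63) / 0.0592 = 55.1.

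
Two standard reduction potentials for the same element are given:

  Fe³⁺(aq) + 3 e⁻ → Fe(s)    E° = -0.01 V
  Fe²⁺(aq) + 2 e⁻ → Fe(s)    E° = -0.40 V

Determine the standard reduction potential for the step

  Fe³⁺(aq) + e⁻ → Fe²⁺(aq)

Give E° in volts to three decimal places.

Sequential free energies add, so n₃E°₃ = n₁E°₁ + n₂E°₂.
With n₃ = 3, and the known step contributing 2×(-0.40) V, the unknown satisfies 1·E° = 3×(-0.01) − 2×(-0.40) = +0.770.
E° = +0.770 / 1 = +0.770 V.

+0.770 V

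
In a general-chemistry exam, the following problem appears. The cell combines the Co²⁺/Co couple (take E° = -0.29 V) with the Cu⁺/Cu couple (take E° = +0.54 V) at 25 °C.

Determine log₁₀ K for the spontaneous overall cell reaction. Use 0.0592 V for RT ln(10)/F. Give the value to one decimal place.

Cathode: Cu⁺/Cu; anode: Co²⁺/Co. E°cell = +0.83 V, n = 2.
log K = nE°cell / 0.0592 = (2)(+0.83) / 0.0592 = 28.0.

28.0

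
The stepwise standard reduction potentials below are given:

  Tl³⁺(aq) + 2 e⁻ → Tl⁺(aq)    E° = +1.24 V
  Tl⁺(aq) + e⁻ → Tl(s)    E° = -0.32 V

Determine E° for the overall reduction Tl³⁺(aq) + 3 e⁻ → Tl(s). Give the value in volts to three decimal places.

Standard free energies of sequential steps add: ΔG°₃ = ΔG°₁ + ΔG°₂, so n₃E°₃ = n₁E°₁ + n₂E°₂.
E°₃ = (2×+1.24 + 1×-0.32) / 3 = (+2.160) / 3 = +0.720 V.
E° values themselves are not directly additive — weighting by electron count is essential.

+0.720 V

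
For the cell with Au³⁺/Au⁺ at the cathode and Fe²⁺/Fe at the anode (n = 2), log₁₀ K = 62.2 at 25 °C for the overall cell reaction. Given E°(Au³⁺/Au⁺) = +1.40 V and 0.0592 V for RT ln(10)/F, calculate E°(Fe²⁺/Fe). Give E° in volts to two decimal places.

-0.44 V

E°cell = (0.0592/n)·log K = (0.0592/2)(62.2) = +1.841 V.
Since Au³⁺/Au⁺ is the cathode and Fe²⁺/Fe the anode, E°cell = E°(Au³⁺/Au⁺) − E°(Fe²⁺/Fe).
So E°(Fe²⁺/Fe) = E°(Au³⁺/Au⁺) − E°cell = (+1.40) − (+1.841) = -0.44 V.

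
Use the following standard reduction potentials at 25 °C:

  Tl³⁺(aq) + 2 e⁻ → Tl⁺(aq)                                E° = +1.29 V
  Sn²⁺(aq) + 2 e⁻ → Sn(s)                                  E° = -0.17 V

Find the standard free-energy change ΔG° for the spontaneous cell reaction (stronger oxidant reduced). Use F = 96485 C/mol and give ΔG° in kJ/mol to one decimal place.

Tl³⁺/Tl⁺ (E° = +1.29 V) is the cathode; Sn²⁺/Sn (E° = -0.17 V) is the anode, so E°cell = +1.46 V.
Balancing electrons gives n = 2 (lcm of 2 and 2).
ΔG° = −nFE° = −(2)(96485)(+1.46) = -281,736 J = -281.7 kJ/mol.

-281.7 kJ/mol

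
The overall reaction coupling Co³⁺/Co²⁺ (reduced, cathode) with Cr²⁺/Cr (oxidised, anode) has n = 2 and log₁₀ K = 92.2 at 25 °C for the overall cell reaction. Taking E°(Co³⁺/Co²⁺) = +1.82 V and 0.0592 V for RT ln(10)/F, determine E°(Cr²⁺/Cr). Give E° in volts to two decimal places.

E°cell = (0.0592/n)·log K = (0.0592/2)(92.2) = +2.729 V.
Since Co³⁺/Co²⁺ is the cathode and Cr²⁺/Cr the anode, E°cell = E°(Co³⁺/Co²⁺) − E°(Cr²⁺/Cr).
So E°(Cr²⁺/Cr) = E°(Co³⁺/Co²⁺) − E°cell = (+1.82) − (+2.729) = -0.91 V.

-0.91 V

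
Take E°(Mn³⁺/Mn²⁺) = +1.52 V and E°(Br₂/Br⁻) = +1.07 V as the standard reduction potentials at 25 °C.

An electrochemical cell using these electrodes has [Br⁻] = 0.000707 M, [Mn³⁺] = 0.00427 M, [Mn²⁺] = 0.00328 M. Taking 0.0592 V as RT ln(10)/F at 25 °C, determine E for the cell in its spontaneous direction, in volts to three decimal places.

Mn³⁺/Mn²⁺ is the cathode (higher E°), Br₂/Br⁻ the anode: E°cell = +1.52 − (+1.07) = +0.45 V, n = 2.
Overall: 2 Mn³⁺(aq) + 2 Br⁻(aq) → 2 Mn²⁺(aq) + Br₂(l)
Q = [Mn²⁺]^2 / ([Mn³⁺]^2·[Br⁻]^2); log Q = 6.072.
E = E° − (0.0592/n) log Q = +0.45 − (0.0592/2)(6.072) = +0.270 V.

+0.270 V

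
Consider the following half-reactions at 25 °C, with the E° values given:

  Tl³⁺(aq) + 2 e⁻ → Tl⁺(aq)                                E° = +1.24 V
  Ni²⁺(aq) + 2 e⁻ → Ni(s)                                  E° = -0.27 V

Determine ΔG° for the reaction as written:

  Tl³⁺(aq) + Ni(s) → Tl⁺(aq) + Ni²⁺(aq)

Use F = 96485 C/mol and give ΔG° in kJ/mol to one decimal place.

-291.4 kJ/mol

As written, Tl³⁺/Tl⁺ is reduced (cathode) and Ni²⁺/Ni is oxidised (anode), so E°cell = (+1.24) − (-0.27) = +1.51 V.
Balancing electrons gives n = 2.
ΔG° = −nFE° = −(2)(96485)(+1.51) = -291,385 J = -291.4 kJ/mol.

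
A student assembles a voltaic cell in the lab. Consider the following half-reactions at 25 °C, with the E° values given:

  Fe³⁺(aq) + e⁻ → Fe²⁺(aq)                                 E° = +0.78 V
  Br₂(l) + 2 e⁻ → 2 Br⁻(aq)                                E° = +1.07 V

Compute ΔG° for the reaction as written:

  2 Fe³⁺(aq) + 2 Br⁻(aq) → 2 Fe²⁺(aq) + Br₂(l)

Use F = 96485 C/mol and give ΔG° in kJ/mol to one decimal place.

+56.0 kJ/mol

As written, Fe³⁺/Fe²⁺ is reduced (cathode) and Br₂/Br⁻ is oxidised (anode), so E°cell = (+0.78) − (+1.07) = -0.29 V.
Balancing electrons gives n = 2.
ΔG° = −nFE° = −(2)(96485)(-0.29) = 55,961 J = +56.0 kJ/mol.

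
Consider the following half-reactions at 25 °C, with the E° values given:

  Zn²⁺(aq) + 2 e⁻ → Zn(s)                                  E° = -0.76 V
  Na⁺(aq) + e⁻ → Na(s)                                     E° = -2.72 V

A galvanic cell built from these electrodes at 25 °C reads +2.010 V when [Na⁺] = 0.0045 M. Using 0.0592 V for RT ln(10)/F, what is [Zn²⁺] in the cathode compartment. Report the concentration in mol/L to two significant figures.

0.00099 M

Zn²⁺/Zn is the cathode, Na⁺/Na the anode: E°cell = +1.96 V, n = 2.
Overall reaction: Zn²⁺(aq) + 2 Na(s) → Zn(s) + 2 Na⁺(aq); Q = [Na⁺]^2/[Zn²⁺]^1.
From E = E° − (0.0592/n) log Q: log Q = (E° − E)·n/0.0592 = (+1.96 − (+2.010))·2/0.0592 = -1.6892.
So 1·log[Zn²⁺] = 2·log(0.0045) − log Q = -4.6936 − (-1.6892) = -3.0044; [Zn²⁺] = 10^(-3.0044) ≈ 0.00099 M.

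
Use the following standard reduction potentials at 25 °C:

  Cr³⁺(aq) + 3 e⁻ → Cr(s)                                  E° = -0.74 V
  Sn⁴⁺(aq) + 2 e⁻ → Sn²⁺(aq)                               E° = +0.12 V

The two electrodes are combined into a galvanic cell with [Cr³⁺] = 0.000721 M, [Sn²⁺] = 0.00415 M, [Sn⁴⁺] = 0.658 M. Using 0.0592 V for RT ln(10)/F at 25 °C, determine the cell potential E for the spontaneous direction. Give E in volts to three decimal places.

Sn⁴⁺/Sn²⁺ is the cathode (higher E°), Cr³⁺/Cr the anode: E°cell = +0.12 − (-0.74) = +0.86 V, n = 6.
Overall: 3 Sn⁴⁺(aq) + 2 Cr(s) → 3 Sn²⁺(aq) + 2 Cr³⁺(aq)
Q = [Sn²⁺]^3·[Cr³⁺]^2 / ([Sn⁴⁺]^3); log Q = -12.885.
E = E° − (0.0592/n) log Q = +0.86 − (0.0592/6)(-12.885) = +0.987 V.

+0.987 V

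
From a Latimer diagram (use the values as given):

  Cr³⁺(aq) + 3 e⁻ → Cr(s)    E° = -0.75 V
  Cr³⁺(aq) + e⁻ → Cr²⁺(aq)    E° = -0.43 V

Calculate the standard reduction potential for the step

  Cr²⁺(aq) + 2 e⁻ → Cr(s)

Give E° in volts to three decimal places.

Sequential free energies add, so n₃E°₃ = n₁E°₁ + n₂E°₂.
With n₃ = 3, and the known step contributing 1×(-0.43) V, the unknown satisfies 2·E° = 3×(-0.75) − 1×(-0.43) = -1.820.
E° = -1.820 / 2 = -0.910 V.

-0.910 V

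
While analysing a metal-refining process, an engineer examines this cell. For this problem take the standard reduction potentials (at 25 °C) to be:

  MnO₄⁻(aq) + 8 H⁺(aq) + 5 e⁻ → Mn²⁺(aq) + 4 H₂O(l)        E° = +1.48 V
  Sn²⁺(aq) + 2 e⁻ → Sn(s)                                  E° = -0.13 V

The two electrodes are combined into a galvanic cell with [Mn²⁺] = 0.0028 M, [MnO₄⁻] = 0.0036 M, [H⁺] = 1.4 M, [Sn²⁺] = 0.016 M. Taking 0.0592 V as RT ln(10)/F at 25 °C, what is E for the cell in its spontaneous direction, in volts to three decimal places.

+1.678 V

MnO₄⁻/Mn²⁺ is the cathode (higher E°), Sn²⁺/Sn the anode: E°cell = +1.48 − (-0.13) = +1.61 V, n = 10.
Overall: 2 MnO₄⁻(aq) + 16 H⁺(aq) + 5 Sn(s) → 2 Mn²⁺(aq) + 8 H₂O(l) + 5 Sn²⁺(aq)
Q = [Mn²⁺]^2·[Sn²⁺]^5 / ([MnO₄⁻]^2·[H⁺]^16); log Q = -11.536.
E = E° − (0.0592/n) log Q = +1.61 − (0.0592/10)(-11.536) = +1.678 V.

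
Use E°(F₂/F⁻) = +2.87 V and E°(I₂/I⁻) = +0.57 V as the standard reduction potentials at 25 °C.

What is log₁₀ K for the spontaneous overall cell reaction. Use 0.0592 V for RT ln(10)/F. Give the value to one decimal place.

Cathode: F₂/F⁻; anode: I₂/I⁻. E°cell = +2.30 V, n = 2.
log K = nE°cell / 0.0592 = (2)(+2.30) / 0.0592 = 77.7.

77.7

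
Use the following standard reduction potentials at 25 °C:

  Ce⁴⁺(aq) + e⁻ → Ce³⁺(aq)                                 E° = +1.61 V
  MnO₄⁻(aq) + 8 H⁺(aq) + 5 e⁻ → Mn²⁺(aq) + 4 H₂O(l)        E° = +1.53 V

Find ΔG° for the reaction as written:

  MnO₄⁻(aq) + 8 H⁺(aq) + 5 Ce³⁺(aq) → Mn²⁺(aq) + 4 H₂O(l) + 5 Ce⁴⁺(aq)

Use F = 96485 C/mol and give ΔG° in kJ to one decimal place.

As written, MnO₄⁻/Mn²⁺ is reduced (cathode) and Ce⁴⁺/Ce³⁺ is oxidised (anode), so E°cell = (+1.53) − (+1.61) = -0.08 V.
Balancing electrons gives n = 5.
ΔG° = −nFE° = −(5)(96485)(-0.08) = 38,594 J = +38.6 kJ.

+38.6 kJ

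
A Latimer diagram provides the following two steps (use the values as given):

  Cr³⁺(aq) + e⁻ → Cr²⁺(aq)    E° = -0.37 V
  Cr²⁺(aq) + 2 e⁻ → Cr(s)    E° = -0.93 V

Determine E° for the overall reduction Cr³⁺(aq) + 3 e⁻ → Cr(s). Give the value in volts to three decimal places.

-0.743 V

Since ΔG° = −nFE° is additive over sequential reductions, n₃E°₃ = n₁E°₁ + n₂E°₂.
E°₃ = (1×-0.37 + 2×-0.93) / 3 = (-2.230) / 3 = -0.743 V.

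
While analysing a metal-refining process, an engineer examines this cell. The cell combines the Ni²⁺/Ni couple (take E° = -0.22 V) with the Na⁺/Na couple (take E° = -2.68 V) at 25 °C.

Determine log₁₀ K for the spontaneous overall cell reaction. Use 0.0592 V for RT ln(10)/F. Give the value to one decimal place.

Cathode: Ni²⁺/Ni; anode: Na⁺/Na. E°cell = +2.46 V, n = 2.
log K = nE°cell / 0.0592 = (2)(+2.46) / 0.0592 = 83.1.

83.1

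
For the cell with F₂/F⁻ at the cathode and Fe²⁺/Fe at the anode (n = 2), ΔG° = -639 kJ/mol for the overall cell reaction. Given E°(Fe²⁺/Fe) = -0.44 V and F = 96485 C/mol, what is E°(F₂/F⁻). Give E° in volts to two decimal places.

E°cell = −ΔG°/(nF) = −(-639×10³)/((2)(96485)) = +3.311 V.
Since F₂/F⁻ is the cathode and Fe²⁺/Fe the anode, E°cell = E°(F₂/F⁻) − E°(Fe²⁺/Fe).
So E°(F₂/F⁻) = E°cell + E°(Fe²⁺/Fe) = +3.311 + (-0.44) = +2.87 V.

+2.87 V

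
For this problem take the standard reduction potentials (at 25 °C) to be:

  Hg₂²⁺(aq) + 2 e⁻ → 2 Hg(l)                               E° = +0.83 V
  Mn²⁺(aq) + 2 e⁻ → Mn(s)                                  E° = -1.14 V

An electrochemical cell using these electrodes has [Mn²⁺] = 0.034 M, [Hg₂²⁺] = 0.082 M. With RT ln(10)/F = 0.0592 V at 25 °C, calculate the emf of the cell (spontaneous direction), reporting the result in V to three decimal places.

+1.981 V

Hg₂²⁺/Hg is the cathode (higher E°), Mn²⁺/Mn the anode: E°cell = +0.83 − (-1.14) = +1.97 V, n = 2.
Overall: Hg₂²⁺(aq) + Mn(s) → 2 Hg(l) + Mn²⁺(aq)
Q = [Mn²⁺] / ([Hg₂²⁺]); log Q = -0.382.
E = E° − (0.0592/n) log Q = +1.97 − (0.0592/2)(-0.382) = +1.981 V.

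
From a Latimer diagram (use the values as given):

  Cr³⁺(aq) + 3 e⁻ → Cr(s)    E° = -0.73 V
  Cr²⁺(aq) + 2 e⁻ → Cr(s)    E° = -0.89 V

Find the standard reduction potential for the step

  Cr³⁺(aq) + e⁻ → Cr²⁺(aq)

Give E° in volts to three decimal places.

-0.410 V

Sequential free energies add, so n₃E°₃ = n₁E°₁ + n₂E°₂.
With n₃ = 3, and the known step contributing 2×(-0.89) V, the unknown satisfies 1·E° = 3×(-0.73) − 2×(-0.89) = -0.410.
E° = -0.410 / 1 = -0.410 V.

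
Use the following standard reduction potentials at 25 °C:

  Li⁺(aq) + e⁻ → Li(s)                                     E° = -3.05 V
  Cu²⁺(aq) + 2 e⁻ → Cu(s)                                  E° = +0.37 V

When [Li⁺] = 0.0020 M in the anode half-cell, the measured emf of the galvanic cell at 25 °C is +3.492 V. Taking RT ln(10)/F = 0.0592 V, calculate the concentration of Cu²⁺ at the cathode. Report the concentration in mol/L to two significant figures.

Cu²⁺/Cu is the cathode, Li⁺/Li the anode: E°cell = +3.42 V, n = 2.
Overall reaction: Cu²⁺(aq) + 2 Li(s) → Cu(s) + 2 Li⁺(aq); Q = [Li⁺]^2/[Cu²⁺]^1.
From E = E° − (0.0592/n) log Q: log Q = (E° − E)·n/0.0592 = (+3.42 − (+3.492))·2/0.0592 = -2.4324.
So 1·log[Cu²⁺] = 2·log(0.002) − log Q = -5.3979 − (-2.4324) = -2.9655; [Cu²⁺] = 10^(-2.9655) ≈ 0.0011 M.

0.0011 M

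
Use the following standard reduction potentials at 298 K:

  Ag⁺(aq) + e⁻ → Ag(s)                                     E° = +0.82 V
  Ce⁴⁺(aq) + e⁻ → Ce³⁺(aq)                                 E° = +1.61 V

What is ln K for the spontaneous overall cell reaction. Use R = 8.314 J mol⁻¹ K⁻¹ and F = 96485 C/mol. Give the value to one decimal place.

30.8

Cathode: Ce⁴⁺/Ce³⁺; anode: Ag⁺/Ag. E°cell = (+1.61) − (+0.82) = +0.79 V, with n = 1.
ΔG° = −nFE° = −RT ln K, so ln K = nFE°/(RT) = (1)(96485)(+0.79) / ((8.314)(298)) = 30.765.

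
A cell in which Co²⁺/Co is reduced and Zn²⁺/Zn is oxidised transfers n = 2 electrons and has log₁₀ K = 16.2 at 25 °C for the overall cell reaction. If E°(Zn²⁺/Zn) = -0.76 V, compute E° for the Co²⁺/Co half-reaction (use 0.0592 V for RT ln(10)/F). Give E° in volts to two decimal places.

-0.28 V

E°cell = (0.0592/n)·log K = (0.0592/2)(16.2) = +0.480 V.
Since Co²⁺/Co is the cathode and Zn²⁺/Zn the anode, E°cell = E°(Co²⁺/Co) − E°(Zn²⁺/Zn).
So E°(Co²⁺/Co) = E°cell + E°(Zn²⁺/Zn) = +0.480 + (-0.76) = -0.28 V.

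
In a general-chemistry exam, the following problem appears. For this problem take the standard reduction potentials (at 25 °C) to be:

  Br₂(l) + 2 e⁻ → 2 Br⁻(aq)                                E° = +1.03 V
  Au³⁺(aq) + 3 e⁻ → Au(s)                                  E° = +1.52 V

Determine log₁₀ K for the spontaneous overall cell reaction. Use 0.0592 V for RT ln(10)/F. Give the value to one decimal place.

49.7

Cathode: Au³⁺/Au; anode: Br₂/Br⁻. E°cell = +0.49 V, n = 6.
log K = nE°cell / 0.0592 = (6)(+0.49) / 0.0592 = 49.7.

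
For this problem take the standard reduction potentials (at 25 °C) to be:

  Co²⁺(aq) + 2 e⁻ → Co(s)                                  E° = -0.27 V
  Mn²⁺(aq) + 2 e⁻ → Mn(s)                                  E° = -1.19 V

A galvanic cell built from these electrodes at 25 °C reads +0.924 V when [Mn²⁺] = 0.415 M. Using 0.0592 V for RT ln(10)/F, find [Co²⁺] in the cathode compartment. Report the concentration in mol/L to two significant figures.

Co²⁺/Co is the cathode, Mn²⁺/Mn the anode: E°cell = +0.92 V, n = 2.
Overall reaction: Co²⁺(aq) + Mn(s) → Co(s) + Mn²⁺(aq); Q = [Mn²⁺]^1/[Co²⁺]^1.
From E = E° − (0.0592/n) log Q: log Q = (E° − E)·n/0.0592 = (+0.92 − (+0.924))·2/0.0592 = -0.1351.
So 1·log[Co²⁺] = 1·log(0.415) − log Q = -0.3820 − (-0.1351) = -0.2469; [Co²⁺] = 10^(-0.2469) ≈ 0.57 M.

0.57 M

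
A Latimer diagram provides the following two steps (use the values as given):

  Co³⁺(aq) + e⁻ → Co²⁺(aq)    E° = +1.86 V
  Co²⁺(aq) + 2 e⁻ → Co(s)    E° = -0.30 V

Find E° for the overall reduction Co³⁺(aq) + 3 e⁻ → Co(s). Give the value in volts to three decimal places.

+0.420 V

Adding the free-energy changes (−nFE°) of the two steps gives −n₃FE°₃ = −n₁FE°₁ − n₂FE°₂.
E°₃ = (1×+1.86 + 2×-0.30) / 3 = (+1.260) / 3 = +0.420 V.
E° values themselves are not directly additive — weighting by electron count is essential.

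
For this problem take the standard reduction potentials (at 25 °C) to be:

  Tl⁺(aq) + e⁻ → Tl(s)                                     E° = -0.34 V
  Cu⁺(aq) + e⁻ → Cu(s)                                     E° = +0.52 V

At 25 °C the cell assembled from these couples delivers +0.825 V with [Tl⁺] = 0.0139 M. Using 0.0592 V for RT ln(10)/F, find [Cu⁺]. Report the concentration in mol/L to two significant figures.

0.0036 M

Cu⁺/Cu is the cathode, Tl⁺/Tl the anode: E°cell = +0.86 V, n = 1.
Overall reaction: Cu⁺(aq) + Tl(s) → Cu(s) + Tl⁺(aq); Q = [Tl⁺]^1/[Cu⁺]^1.
From E = E° − (0.0592/n) log Q: log Q = (E° − E)·n/0.0592 = (+0.86 − (+0.825))·1/0.0592 = 0.5912.
So 1·log[Cu⁺] = 1·log(0.0139) − log Q = -1.8570 − (0.5912) = -2.4482; [Cu⁺] = 10^(-2.4482) ≈ 0.0036 M.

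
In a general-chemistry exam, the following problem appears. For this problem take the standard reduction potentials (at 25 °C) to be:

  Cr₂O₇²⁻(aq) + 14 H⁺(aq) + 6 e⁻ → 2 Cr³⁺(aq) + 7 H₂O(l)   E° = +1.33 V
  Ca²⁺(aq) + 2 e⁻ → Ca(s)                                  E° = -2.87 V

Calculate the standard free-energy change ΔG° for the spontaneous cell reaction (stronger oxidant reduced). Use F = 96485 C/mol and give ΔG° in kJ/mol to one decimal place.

-2431.4 kJ/mol

Cr₂O₇²⁻/Cr³⁺ (E° = +1.33 V) is the cathode; Ca²⁺/Ca (E° = -2.87 V) is the anode, so E°cell = +4.20 V.
Balancing electrons gives n = 6 (lcm of 6 and 2).
ΔG° = −nFE° = −(6)(96485)(+4.20) = -2,431,422 J = -2431.4 kJ/mol.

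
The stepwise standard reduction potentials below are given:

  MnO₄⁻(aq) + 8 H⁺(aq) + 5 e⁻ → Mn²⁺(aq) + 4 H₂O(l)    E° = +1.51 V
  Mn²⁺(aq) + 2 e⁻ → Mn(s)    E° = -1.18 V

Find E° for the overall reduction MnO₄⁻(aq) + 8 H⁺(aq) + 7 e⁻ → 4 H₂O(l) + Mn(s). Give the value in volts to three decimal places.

Since ΔG° = −nFE° is additive over sequential reductions, n₃E°₃ = n₁E°₁ + n₂E°₂.
E°₃ = (5×+1.51 + 2×-1.18) / 7 = (+5.190) / 7 = +0.741 V.

+0.741 V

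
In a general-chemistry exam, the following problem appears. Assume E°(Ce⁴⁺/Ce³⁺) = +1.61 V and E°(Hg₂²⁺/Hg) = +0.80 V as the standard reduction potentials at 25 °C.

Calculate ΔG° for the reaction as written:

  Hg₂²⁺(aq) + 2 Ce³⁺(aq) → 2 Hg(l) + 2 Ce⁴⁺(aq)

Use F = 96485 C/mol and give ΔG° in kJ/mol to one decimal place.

+156.3 kJ/mol

As written, Hg₂²⁺/Hg is reduced (cathode) and Ce⁴⁺/Ce³⁺ is oxidised (anode), so E°cell = (+0.80) − (+1.61) = -0.81 V.
Balancing electrons gives n = 2.
ΔG° = −nFE° = −(2)(96485)(-0.81) = 156,306 J = +156.3 kJ/mol.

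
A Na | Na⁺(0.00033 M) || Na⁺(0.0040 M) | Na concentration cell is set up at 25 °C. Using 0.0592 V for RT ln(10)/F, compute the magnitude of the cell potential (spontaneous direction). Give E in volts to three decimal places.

For a concentration cell E°cell = 0. The 0.0040 M side is the cathode (reduction is favoured where [Na⁺] is higher).
With n = 1, E = −(0.0592/1) log([Na⁺]ₐₙ/[Na⁺]꜀ₐₜ) = −(0.0592/1) log(0.00033/0.004) = −(0.0592/1)(-1.084) = +0.064 V.

+0.064 V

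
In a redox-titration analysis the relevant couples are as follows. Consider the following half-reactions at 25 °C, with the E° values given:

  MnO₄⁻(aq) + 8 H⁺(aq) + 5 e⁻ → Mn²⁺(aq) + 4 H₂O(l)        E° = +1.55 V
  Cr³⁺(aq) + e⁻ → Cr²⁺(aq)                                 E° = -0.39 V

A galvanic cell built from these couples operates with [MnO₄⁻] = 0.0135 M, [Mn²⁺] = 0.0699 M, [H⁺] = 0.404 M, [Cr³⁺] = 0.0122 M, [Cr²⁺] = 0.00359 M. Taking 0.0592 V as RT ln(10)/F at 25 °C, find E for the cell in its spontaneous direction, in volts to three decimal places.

MnO₄⁻/Mn²⁺ is the cathode (higher E°), Cr³⁺/Cr²⁺ the anode: E°cell = +1.55 − (-0.39) = +1.94 V, n = 5.
Overall: MnO₄⁻(aq) + 8 H⁺(aq) + 5 Cr²⁺(aq) → Mn²⁺(aq) + 4 H₂O(l) + 5 Cr³⁺(aq)
Q = [Mn²⁺]·[Cr³⁺]^5 / ([MnO₄⁻]·[H⁺]^8·[Cr²⁺]^5); log Q = 6.519.
E = E° − (0.0592/n) log Q = +1.94 − (0.0592/5)(6.519) = +1.863 V.

+1.863 V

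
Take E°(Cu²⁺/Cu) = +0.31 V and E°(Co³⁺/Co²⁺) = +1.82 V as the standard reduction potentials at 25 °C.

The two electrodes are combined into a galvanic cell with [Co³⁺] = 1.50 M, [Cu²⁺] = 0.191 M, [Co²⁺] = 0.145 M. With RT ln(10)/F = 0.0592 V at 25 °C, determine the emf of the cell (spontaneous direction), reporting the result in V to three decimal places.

Co³⁺/Co²⁺ is the cathode (higher E°), Cu²⁺/Cu the anode: E°cell = +1.82 − (+0.31) = +1.51 V, n = 2.
Overall: 2 Co³⁺(aq) + Cu(s) → 2 Co²⁺(aq) + Cu²⁺(aq)
Q = [Co²⁺]^2·[Cu²⁺] / ([Co³⁺]^2); log Q = -2.748.
E = E° − (0.0592/n) log Q = +1.51 − (0.0592/2)(-2.748) = +1.591 V.

+1.591 V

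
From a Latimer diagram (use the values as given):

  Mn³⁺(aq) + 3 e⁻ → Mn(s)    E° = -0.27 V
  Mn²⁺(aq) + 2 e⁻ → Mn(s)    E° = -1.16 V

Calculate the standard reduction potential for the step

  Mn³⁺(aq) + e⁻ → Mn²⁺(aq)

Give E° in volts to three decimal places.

+1.510 V

Sequential free energies add, so n₃E°₃ = n₁E°₁ + n₂E°₂.
With n₃ = 3, and the known step contributing 2×(-1.16) V, the unknown satisfies 1·E° = 3×(-0.27) − 2×(-1.16) = +1.510.
E° = +1.510 / 1 = +1.510 V.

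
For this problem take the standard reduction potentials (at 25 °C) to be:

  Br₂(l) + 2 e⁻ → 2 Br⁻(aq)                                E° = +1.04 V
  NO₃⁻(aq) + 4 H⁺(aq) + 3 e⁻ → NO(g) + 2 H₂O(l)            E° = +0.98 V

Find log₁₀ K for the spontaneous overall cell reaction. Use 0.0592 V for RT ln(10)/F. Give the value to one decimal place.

6.1

Cathode: Br₂/Br⁻; anode: NO₃⁻/NO. E°cell = +0.06 V, n = 6.
log K = nE°cell / 0.0592 = (6)(+0.06) / 0.0592 = 6.1.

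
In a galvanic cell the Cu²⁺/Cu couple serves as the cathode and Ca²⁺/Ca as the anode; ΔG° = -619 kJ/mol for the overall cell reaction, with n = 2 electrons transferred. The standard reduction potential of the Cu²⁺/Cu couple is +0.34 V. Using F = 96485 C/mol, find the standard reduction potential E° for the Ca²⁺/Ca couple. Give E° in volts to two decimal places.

E°cell = −ΔG°/(nF) = −(-619×10³)/((2)(96485)) = +3.208 V.
Since Cu²⁺/Cu is the cathode and Ca²⁺/Ca the anode, E°cell = E°(Cu²⁺/Cu) − E°(Ca²⁺/Ca).
So E°(Ca²⁺/Ca) = E°(Cu²⁺/Cu) − E°cell = (+0.34) − (+3.208) = -2.87 V.

-2.87 V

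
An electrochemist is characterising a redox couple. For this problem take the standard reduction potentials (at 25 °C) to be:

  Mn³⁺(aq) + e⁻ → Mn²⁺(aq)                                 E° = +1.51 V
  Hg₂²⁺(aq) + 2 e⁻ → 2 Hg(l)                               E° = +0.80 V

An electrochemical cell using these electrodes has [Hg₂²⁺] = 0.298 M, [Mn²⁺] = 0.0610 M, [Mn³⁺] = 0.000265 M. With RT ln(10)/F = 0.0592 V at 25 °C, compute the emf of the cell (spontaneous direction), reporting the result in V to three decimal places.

Mn³⁺/Mn²⁺ is the cathode (higher E°), Hg₂²⁺/Hg the anode: E°cell = +1.51 − (+0.80) = +0.71 V, n = 2.
Overall: 2 Mn³⁺(aq) + 2 Hg(l) → 2 Mn²⁺(aq) + Hg₂²⁺(aq)
Q = [Mn²⁺]^2·[Hg₂²⁺] / ([Mn³⁺]^2); log Q = 4.198.
E = E° − (0.0592/n) log Q = +0.71 − (0.0592/2)(4.198) = +0.586 V.

+0.586 V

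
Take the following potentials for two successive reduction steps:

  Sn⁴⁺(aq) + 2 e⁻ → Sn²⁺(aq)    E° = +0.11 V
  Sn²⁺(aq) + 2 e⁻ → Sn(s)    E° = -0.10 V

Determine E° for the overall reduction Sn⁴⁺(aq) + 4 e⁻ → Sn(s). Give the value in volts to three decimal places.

+0.005 V

Standard free energies of sequential steps add: ΔG°₃ = ΔG°₁ + ΔG°₂, so n₃E°₃ = n₁E°₁ + n₂E°₂.
E°₃ = (2×+0.11 + 2×-0.10) / 4 = (+0.020) / 4 = +0.005 V.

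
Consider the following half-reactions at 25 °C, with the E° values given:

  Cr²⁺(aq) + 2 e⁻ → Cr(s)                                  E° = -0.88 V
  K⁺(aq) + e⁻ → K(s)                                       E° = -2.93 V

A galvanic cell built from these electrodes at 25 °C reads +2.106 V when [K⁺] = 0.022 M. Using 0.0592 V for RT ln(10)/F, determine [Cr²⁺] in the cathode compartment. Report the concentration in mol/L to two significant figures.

0.038 M

Cr²⁺/Cr is the cathode, K⁺/K the anode: E°cell = +2.05 V, n = 2.
Overall reaction: Cr²⁺(aq) + 2 K(s) → Cr(s) + 2 K⁺(aq); Q = [K⁺]^2/[Cr²⁺]^1.
From E = E° − (0.0592/n) log Q: log Q = (E° − E)·n/0.0592 = (+2.05 − (+2.106))·2/0.0592 = -1.8919.
So 1·log[Cr²⁺] = 2·log(0.022) − log Q = -3.3152 − (-1.8919) = -1.4233; [Cr²⁺] = 10^(-1.4233) ≈ 0.038 M.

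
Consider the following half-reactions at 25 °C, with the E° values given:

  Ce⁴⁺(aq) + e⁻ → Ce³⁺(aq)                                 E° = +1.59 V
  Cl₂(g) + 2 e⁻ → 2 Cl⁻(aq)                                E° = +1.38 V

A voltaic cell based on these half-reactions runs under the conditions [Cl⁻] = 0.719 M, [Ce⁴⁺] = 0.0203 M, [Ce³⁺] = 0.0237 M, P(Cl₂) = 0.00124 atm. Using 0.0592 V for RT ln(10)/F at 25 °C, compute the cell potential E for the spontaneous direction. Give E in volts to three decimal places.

+0.284 V

Ce⁴⁺/Ce³⁺ is the cathode (higher E°), Cl₂/Cl⁻ the anode: E°cell = +1.59 − (+1.38) = +0.21 V, n = 2.
Overall: 2 Ce⁴⁺(aq) + 2 Cl⁻(aq) → 2 Ce³⁺(aq) + Cl₂(g)
Q = [Ce³⁺]^2·P(Cl₂) / ([Ce⁴⁺]^2·[Cl⁻]^2); log Q = -2.486.
E = E° − (0.0592/n) log Q = +0.21 − (0.0592/2)(-2.486) = +0.284 V.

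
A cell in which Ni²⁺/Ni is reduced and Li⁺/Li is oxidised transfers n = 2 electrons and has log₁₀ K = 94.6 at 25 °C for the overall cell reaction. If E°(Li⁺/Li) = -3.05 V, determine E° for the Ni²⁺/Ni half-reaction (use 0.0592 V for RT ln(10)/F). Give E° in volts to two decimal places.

E°cell = (0.0592/n)·log K = (0.0592/2)(94.6) = +2.800 V.
Since Ni²⁺/Ni is the cathode and Li⁺/Li the anode, E°cell = E°(Ni²⁺/Ni) − E°(Li⁺/Li).
So E°(Ni²⁺/Ni) = E°cell + E°(Li⁺/Li) = +2.800 + (-3.05) = -0.25 V.

-0.25 V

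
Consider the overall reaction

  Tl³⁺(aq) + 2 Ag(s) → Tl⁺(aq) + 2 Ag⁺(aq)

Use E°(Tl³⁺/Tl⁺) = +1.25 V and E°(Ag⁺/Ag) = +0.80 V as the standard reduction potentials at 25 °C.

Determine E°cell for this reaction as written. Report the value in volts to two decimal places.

The Tl³⁺/Tl⁺ couple has the higher reduction potential, so it is the cathode; Ag⁺/Ag is oxidised at the anode.
E°cell = E°(cathode) − E°(anode) = (+1.25) − (+0.80) = +0.45 V.
Since E°cell > 0, the reaction is spontaneous under standard conditions.

+0.45 V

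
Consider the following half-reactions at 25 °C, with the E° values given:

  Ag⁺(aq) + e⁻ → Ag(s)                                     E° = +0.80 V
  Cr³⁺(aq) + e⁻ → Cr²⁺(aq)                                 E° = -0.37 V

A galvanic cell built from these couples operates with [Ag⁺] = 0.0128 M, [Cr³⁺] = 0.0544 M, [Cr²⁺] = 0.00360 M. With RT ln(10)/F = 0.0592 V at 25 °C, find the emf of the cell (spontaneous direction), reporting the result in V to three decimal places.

+0.988 V

Ag⁺/Ag is the cathode (higher E°), Cr³⁺/Cr²⁺ the anode: E°cell = +0.80 − (-0.37) = +1.17 V, n = 1.
Overall: Ag⁺(aq) + Cr²⁺(aq) → Ag(s) + Cr³⁺(aq)
Q = [Cr³⁺] / ([Ag⁺]·[Cr²⁺]); log Q = 3.072.
E = E° − (0.0592/n) log Q = +1.17 − (0.0592/1)(3.072) = +0.988 V.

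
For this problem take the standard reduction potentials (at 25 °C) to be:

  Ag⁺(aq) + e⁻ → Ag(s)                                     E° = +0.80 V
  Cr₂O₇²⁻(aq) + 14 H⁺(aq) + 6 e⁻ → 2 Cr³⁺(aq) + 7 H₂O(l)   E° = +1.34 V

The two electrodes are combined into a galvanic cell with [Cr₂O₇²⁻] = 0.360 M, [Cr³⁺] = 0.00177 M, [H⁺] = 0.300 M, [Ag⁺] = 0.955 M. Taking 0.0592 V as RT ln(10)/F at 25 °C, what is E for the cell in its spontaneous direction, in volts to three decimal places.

+0.519 V

Cr₂O₇²⁻/Cr³⁺ is the cathode (higher E°), Ag⁺/Ag the anode: E°cell = +1.34 − (+0.80) = +0.54 V, n = 6.
Overall: Cr₂O₇²⁻(aq) + 14 H⁺(aq) + 6 Ag(s) → 2 Cr³⁺(aq) + 7 H₂O(l) + 6 Ag⁺(aq)
Q = [Cr³⁺]^2·[Ag⁺]^6 / ([Cr₂O₇²⁻]·[H⁺]^14); log Q = 2.140.
E = E° − (0.0592/n) log Q = +0.54 − (0.0592/6)(2.140) = +0.519 V.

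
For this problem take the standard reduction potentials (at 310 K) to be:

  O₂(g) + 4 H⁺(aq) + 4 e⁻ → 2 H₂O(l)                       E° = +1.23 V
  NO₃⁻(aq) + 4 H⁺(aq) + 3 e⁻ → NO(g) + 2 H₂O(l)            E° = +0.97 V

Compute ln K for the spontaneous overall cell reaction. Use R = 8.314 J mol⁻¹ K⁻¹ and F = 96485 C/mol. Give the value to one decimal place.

116.8

Cathode: O₂/H₂O; anode: NO₃⁻/NO. E°cell = (+1.23) − (+0.97) = +0.26 V, with n = 12.
ΔG° = −nFE° = −RT ln K, so ln K = nFE°/(RT) = (12)(96485)(+0.26) / ((8.314)(310)) = 116.800.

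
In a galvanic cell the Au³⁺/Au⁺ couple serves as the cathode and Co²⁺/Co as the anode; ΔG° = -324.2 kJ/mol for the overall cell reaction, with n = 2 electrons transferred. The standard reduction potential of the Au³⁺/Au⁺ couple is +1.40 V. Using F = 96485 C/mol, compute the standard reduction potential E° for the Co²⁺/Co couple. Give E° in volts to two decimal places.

-0.28 V

E°cell = −ΔG°/(nF) = −(-324.2×10³)/((2)(96485)) = +1.680 V.
Since Au³⁺/Au⁺ is the cathode and Co²⁺/Co the anode, E°cell = E°(Au³⁺/Au⁺) − E°(Co²⁺/Co).
So E°(Co²⁺/Co) = E°(Au³⁺/Au⁺) − E°cell = (+1.40) − (+1.680) = -0.28 V.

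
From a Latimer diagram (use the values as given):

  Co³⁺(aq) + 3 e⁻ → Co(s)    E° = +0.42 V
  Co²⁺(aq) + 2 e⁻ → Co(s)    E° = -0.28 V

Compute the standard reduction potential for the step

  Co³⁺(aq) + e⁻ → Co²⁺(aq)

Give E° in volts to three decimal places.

Sequential free energies add, so n₃E°₃ = n₁E°₁ + n₂E°₂.
With n₃ = 3, and the known step contributing 2×(-0.28) V, the unknown satisfies 1·E° = 3×(+0.42) − 2×(-0.28) = +1.820.
E° = +1.820 / 1 = +1.820 V.

+1.820 V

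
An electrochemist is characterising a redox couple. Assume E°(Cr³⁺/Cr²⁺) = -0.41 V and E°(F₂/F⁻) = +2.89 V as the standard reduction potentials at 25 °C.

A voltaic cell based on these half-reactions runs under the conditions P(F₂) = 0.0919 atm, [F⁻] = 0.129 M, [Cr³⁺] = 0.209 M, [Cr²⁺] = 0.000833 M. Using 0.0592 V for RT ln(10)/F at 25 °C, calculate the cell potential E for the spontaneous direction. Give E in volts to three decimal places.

F₂/F⁻ is the cathode (higher E°), Cr³⁺/Cr²⁺ the anode: E°cell = +2.89 − (-0.41) = +3.30 V, n = 2.
Overall: F₂(g) + 2 Cr²⁺(aq) → 2 F⁻(aq) + 2 Cr³⁺(aq)
Q = [F⁻]^2·[Cr³⁺]^2 / (P(F₂)·[Cr²⁺]^2); log Q = 4.057.
E = E° − (0.0592/n) log Q = +3.30 − (0.0592/2)(4.057) = +3.180 V.

+3.180 V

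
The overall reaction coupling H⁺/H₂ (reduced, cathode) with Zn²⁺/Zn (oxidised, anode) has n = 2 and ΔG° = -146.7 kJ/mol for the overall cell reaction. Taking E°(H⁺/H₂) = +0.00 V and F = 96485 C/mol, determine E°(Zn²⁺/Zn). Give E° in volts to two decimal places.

-0.76 V

E°cell = −ΔG°/(nF) = −(-146.7×10³)/((2)(96485)) = +0.760 V.
Since H⁺/H₂ is the cathode and Zn²⁺/Zn the anode, E°cell = E°(H⁺/H₂) − E°(Zn²⁺/Zn).
So E°(Zn²⁺/Zn) = E°(H⁺/H₂) − E°cell = (+0.00) − (+0.760) = -0.76 V.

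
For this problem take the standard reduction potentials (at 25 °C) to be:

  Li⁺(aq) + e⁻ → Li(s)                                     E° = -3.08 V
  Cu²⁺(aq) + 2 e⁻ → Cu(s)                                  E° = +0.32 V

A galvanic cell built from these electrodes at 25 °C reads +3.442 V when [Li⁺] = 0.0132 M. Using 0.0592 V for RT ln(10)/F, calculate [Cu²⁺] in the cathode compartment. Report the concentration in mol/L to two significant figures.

Cu²⁺/Cu is the cathode, Li⁺/Li the anode: E°cell = +3.40 V, n = 2.
Overall reaction: Cu²⁺(aq) + 2 Li(s) → Cu(s) + 2 Li⁺(aq); Q = [Li⁺]^2/[Cu²⁺]^1.
From E = E° − (0.0592/n) log Q: log Q = (E° − E)·n/0.0592 = (+3.40 − (+3.442))·2/0.0592 = -1.4189.
So 1·log[Cu²⁺] = 2·log(0.0132) − log Q = -3.7589 − (-1.4189) = -2.3400; [Cu²⁺] = 10^(-2.3400) ≈ 0.0046 M.

0.0046 M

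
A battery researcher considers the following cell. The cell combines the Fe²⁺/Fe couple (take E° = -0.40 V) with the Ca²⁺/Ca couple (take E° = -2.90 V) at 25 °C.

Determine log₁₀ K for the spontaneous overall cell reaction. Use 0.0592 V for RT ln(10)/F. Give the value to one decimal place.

84.5

Cathode: Fe²⁺/Fe; anode: Ca²⁺/Ca. E°cell = +2.50 V, n = 2.
log K = nE°cell / 0.0592 = (2)(+2.50) / 0.0592 = 84.5.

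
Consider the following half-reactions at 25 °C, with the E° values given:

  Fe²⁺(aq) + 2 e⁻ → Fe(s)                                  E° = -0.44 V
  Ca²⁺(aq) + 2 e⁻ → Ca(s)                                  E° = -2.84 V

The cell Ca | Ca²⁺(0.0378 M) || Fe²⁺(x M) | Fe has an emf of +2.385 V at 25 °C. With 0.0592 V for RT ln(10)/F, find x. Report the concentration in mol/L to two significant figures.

Fe²⁺/Fe is the cathode, Ca²⁺/Ca the anode: E°cell = +2.40 V, n = 2.
Overall reaction: Fe²⁺(aq) + Ca(s) → Fe(s) + Ca²⁺(aq); Q = [Ca²⁺]^1/[Fe²⁺]^1.
From E = E° − (0.0592/n) log Q: log Q = (E° − E)·n/0.0592 = (+2.40 − (+2.385))·2/0.0592 = 0.5068.
So 1·log[Fe²⁺] = 1·log(0.0378) − log Q = -1.4225 − (0.5068) = -1.9293; [Fe²⁺] = 10^(-1.9293) ≈ 0.012 M.

0.012 M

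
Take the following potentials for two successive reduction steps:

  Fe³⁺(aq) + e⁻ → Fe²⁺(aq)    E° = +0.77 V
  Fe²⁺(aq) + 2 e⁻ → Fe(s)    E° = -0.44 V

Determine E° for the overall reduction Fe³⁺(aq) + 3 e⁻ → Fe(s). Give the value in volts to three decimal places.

-0.037 V

Adding the free-energy changes (−nFE°) of the two steps gives −n₃FE°₃ = −n₁FE°₁ − n₂FE°₂.
E°₃ = (1×+0.77 + 2×-0.44) / 3 = (-0.110) / 3 = -0.037 V.
Simply averaging or adding the two E° values would be wrong; the electron-weighted sum is required.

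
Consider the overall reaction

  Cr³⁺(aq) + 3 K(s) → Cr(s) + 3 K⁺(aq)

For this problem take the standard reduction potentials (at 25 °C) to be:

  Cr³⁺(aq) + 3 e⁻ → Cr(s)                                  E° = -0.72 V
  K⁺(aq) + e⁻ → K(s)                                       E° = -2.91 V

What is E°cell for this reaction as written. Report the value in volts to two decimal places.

The Cr³⁺/Cr couple has the higher reduction potential, so it is the cathode; K⁺/K is oxidised at the anode.
E°cell = E°(cathode) − E°(anode) = (-0.72) − (-2.91) = +2.19 V.
Since E°cell > 0, the reaction is spontaneous under standard conditions.

+2.19 V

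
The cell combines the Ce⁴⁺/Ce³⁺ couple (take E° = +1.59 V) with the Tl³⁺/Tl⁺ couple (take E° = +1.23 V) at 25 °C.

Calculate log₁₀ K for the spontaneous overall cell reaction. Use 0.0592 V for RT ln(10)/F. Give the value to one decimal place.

12.2

Cathode: Ce⁴⁺/Ce³⁺; anode: Tl³⁺/Tl⁺. E°cell = +0.36 V, n = 2.
log K = nE°cell / 0.0592 = (2)(+0.36) / 0.0592 = 12.2.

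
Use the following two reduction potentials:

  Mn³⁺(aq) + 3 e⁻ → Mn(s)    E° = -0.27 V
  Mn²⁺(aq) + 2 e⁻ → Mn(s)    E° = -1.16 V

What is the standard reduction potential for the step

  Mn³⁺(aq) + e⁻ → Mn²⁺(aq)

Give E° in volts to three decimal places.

+1.510 V

Sequential free energies add, so n₃E°₃ = n₁E°₁ + n₂E°₂.
With n₃ = 3, and the known step contributing 2×(-1.16) V, the unknown satisfies 1·E° = 3×(-0.27) − 2×(-1.16) = +1.510.
E° = +1.510 / 1 = +1.510 V.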